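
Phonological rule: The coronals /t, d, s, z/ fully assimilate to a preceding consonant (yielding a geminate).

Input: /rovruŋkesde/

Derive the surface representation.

[rovruŋkesse]

/d/ after /s/ → [s] (total assimilation)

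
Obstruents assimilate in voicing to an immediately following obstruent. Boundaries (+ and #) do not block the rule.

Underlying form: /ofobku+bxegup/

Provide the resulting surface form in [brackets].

/b/ before /k/ (voiceless) → [p]
/b/ before /x/ (voiceless) → [p]

[ofopku+pxegup]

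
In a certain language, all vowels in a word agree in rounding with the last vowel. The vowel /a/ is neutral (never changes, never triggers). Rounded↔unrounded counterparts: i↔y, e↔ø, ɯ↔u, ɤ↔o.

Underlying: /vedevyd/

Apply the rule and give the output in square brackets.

/e/ harmonizes with /y/ ([+round]) → [ø]
/e/ harmonizes with /y/ ([+round]) → [ø]

[vødøvyd]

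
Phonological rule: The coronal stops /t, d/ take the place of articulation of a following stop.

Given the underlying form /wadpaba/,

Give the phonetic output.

/d/ before /p/ (labial) → [b]

[wabpaba]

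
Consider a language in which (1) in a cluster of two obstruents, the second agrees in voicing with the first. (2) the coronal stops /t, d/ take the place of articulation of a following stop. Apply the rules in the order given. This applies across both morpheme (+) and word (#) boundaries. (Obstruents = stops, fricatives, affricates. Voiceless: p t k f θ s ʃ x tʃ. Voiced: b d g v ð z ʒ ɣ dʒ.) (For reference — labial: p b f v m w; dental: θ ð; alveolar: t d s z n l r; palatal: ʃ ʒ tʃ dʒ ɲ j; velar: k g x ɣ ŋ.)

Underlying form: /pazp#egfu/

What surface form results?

Rule 1: /p/ after /z/ (voiced) → [b]
Rule 1: /f/ after /g/ (voiced) → [v]
After rule 1: pazb#egvu
Rule 2: no segment meets the rule's conditions; no change.

[pazb#egvu]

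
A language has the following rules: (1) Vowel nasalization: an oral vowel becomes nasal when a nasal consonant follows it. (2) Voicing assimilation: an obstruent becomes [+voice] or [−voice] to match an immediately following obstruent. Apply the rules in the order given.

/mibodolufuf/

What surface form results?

Rule 1: no segment meets the rule's conditions; no change.
After rule 1: mibodolufuf
Rule 2: no segment meets the rule's conditions; no change.

[mibodolufuf]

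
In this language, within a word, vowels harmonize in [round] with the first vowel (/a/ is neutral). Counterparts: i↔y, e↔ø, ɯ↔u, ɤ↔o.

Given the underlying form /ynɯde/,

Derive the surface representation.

[ynudø]

/ɯ/ harmonizes with /y/ ([+round]) → [u]
/e/ harmonizes with /y/ ([+round]) → [ø]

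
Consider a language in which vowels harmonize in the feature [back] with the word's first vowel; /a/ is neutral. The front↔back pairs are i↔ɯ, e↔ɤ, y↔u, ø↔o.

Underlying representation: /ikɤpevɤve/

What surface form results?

/ɤ/ harmonizes with /i/ ([-back]) → [e]
/ɤ/ harmonizes with /i/ ([-back]) → [e]

[ikepeveve]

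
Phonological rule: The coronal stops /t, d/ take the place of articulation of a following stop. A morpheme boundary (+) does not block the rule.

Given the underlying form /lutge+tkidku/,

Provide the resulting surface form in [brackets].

/t/ before /g/ (velar) → [k]
/t/ before /k/ (velar) → [k]
/d/ before /k/ (velar) → [g]

[lukge+kkigku]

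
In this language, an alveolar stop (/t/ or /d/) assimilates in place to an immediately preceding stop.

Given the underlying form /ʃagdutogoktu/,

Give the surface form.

[ʃaggutogokku]

/d/ after /g/ (velar) → [g]
/t/ after /k/ (velar) → [k]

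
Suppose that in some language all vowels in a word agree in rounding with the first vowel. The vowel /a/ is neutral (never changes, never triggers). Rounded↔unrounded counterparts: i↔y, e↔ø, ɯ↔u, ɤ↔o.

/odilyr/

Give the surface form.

/i/ harmonizes with /o/ ([+round]) → [y]

[odylyr]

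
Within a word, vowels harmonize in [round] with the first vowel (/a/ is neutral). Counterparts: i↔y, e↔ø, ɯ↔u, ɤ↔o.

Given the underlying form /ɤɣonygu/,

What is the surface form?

[ɤɣɤnigɯ]

/o/ harmonizes with /ɤ/ ([-round]) → [ɤ]
/y/ harmonizes with /ɤ/ ([-round]) → [i]
/u/ harmonizes with /ɤ/ ([-round]) → [ɯ]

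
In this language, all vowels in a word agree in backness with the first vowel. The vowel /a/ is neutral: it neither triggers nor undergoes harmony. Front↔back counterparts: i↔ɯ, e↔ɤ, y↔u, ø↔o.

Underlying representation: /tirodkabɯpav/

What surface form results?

[tirødkabipav]

/o/ harmonizes with /i/ ([-back]) → [ø]
/ɯ/ harmonizes with /i/ ([-back]) → [i]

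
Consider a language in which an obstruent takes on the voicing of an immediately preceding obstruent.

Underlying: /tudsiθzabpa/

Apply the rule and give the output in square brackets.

/s/ after /d/ (voiced) → [z]
/z/ after /θ/ (voiceless) → [s]
/p/ after /b/ (voiced) → [b]

[tudziθsabba]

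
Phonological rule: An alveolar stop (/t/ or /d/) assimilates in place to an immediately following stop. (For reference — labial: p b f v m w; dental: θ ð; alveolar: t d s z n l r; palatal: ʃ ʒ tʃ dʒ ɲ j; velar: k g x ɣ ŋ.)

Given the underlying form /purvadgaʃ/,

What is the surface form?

/d/ before /g/ (velar) → [g]

[purvaggaʃ]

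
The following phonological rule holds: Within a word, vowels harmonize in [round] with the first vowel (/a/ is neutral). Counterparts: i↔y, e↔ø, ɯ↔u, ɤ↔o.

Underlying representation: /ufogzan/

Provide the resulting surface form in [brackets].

[ufogzan]

no segment meets the rule's conditions; no change.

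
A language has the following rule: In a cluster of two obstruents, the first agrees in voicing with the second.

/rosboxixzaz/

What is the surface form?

[rozboxiɣzaz]

/s/ before /b/ (voiced) → [z]
/x/ before /z/ (voiced) → [ɣ]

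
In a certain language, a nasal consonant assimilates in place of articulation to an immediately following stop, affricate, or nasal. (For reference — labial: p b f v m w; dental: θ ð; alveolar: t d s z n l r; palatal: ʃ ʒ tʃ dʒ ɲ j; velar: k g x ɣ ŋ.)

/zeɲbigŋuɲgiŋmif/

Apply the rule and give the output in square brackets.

[zembigŋuŋgimmif]

/ɲ/ before /b/ (labial) → [m]
/ɲ/ before /g/ (velar) → [ŋ]
/ŋ/ before /m/ (labial) → [m]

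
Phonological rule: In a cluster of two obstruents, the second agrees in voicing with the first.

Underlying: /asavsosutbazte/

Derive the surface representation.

/s/ after /v/ (voiced) → [z]
/b/ after /t/ (voiceless) → [p]
/t/ after /z/ (voiced) → [d]

[asavzosutpazde]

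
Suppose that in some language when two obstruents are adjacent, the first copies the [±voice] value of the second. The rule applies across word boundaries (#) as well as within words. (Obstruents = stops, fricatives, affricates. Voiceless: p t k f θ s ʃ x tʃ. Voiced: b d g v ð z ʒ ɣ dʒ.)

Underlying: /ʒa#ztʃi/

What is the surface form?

/z/ before /tʃ/ (voiceless) → [s]

[ʒa#stʃi]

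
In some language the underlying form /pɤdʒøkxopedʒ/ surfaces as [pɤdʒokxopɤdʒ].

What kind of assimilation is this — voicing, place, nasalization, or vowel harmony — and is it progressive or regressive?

vowel harmony, progressive

/ø/→[o] /e/→[ɤ].
Vowels agree with the first vowel, so the harmony is progressive.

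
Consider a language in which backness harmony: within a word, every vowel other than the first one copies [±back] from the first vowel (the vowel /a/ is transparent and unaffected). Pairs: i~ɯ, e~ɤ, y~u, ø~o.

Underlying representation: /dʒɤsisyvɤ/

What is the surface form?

/i/ harmonizes with /ɤ/ ([+back]) → [ɯ]
/y/ harmonizes with /ɤ/ ([+back]) → [u]

[dʒɤsɯsuvɤ]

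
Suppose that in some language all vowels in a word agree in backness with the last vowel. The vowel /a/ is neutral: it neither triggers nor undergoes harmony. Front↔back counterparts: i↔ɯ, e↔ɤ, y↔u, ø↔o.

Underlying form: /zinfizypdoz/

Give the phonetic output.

/i/ harmonizes with /o/ ([+back]) → [ɯ]
/i/ harmonizes with /o/ ([+back]) → [ɯ]
/y/ harmonizes with /o/ ([+back]) → [u]

[zɯnfɯzupdoz]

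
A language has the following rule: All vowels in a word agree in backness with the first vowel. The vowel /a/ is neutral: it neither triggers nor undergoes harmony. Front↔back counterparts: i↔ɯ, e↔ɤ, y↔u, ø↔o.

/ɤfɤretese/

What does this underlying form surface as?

[ɤfɤrɤtɤsɤ]

/e/ harmonizes with /ɤ/ ([+back]) → [ɤ]
/e/ harmonizes with /ɤ/ ([+back]) → [ɤ]
/e/ harmonizes with /ɤ/ ([+back]) → [ɤ]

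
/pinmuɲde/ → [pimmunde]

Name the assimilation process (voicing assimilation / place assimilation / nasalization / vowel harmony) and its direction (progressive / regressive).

/n/→[m] /ɲ/→[n].
Each target copies a feature from the following segment, so the direction is regressive.

place assimilation, regressive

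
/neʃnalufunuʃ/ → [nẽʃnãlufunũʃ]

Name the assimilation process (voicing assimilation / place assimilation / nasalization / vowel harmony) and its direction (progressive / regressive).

/e/→[ẽ] /a/→[ã] /u/→[ũ].
Each target copies a feature from the preceding segment, so the direction is progressive.

nasalization, progressive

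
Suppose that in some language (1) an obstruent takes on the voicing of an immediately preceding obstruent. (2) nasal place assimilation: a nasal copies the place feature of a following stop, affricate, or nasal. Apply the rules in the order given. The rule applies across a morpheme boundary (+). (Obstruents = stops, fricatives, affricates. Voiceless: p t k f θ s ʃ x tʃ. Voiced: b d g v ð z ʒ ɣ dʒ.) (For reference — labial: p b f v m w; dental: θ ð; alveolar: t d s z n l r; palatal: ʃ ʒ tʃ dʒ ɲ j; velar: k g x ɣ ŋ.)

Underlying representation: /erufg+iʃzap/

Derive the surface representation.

[erufk+iʃsap]

Rule 1: /g/ after /f/ (voiceless) → [k]
Rule 1: /z/ after /ʃ/ (voiceless) → [s]
After rule 1: erufk+iʃsap
Rule 2: no segment meets the rule's conditions; no change.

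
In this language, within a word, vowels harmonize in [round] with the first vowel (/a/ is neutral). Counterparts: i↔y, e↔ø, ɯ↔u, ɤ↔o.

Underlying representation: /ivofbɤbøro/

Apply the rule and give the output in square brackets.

/o/ harmonizes with /i/ ([-round]) → [ɤ]
/ø/ harmonizes with /i/ ([-round]) → [e]
/o/ harmonizes with /i/ ([-round]) → [ɤ]

[ivɤfbɤberɤ]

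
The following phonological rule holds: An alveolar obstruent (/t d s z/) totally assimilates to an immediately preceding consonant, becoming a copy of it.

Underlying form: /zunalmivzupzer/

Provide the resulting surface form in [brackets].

/z/ after /v/ → [v] (total assimilation)
/z/ after /p/ → [p] (total assimilation)

[zunalmivvupper]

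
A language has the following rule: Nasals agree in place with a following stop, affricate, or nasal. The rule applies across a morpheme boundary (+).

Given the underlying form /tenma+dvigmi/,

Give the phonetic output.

/n/ before /m/ (labial) → [m]

[temma+dvigmi]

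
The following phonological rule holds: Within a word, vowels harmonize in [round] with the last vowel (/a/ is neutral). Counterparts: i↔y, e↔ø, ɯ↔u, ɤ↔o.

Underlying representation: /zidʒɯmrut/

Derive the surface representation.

/i/ harmonizes with /u/ ([+round]) → [y]
/ɯ/ harmonizes with /u/ ([+round]) → [u]

[zydʒumrut]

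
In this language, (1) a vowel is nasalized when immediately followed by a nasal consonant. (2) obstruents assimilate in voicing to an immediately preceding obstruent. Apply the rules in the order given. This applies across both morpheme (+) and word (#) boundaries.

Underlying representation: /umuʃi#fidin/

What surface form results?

[ũmuʃi#fidĩn]

Rule 1: /u/ before nasal /m/ → [ũ]
Rule 1: /i/ before nasal /n/ → [ĩ]
After rule 1: ũmuʃi#fidĩn
Rule 2: no segment meets the rule's conditions; no change.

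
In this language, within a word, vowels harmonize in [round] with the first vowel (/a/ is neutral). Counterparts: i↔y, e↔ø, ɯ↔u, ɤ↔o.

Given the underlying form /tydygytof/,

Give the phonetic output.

no segment meets the rule's conditions; no change.

[tydygytof]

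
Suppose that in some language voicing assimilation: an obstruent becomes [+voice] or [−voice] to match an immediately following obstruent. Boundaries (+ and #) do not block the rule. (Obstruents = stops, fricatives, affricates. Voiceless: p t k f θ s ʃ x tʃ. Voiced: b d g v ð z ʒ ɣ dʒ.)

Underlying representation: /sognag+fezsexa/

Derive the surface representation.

/g/ before /f/ (voiceless) → [k]
/z/ before /s/ (voiceless) → [s]

[sognak+fessexa]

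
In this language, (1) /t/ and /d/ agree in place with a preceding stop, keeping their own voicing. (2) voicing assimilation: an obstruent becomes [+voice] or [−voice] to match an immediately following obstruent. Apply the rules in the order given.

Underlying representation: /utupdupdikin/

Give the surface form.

Rule 1: /d/ after /p/ (labial) → [b]
Rule 1: /d/ after /p/ (labial) → [b]
After rule 1: utupbupbikin
Rule 2: /p/ before /b/ (voiced) → [b]
Rule 2: /p/ before /b/ (voiced) → [b]

[utubbubbikin]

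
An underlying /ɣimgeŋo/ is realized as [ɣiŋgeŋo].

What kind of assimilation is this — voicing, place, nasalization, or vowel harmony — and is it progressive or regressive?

place assimilation, regressive

/m/→[ŋ].
Each target copies a feature from the following segment, so the direction is regressive.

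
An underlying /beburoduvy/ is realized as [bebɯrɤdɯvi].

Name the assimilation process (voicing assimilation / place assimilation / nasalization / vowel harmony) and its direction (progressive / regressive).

vowel harmony, progressive

/u/→[ɯ] /o/→[ɤ] /u/→[ɯ] /y/→[i].
Vowels agree with the first vowel, so the harmony is progressive.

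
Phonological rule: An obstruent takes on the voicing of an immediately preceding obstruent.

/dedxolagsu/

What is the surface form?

[dedɣolagzu]

/x/ after /d/ (voiced) → [ɣ]
/s/ after /g/ (voiced) → [z]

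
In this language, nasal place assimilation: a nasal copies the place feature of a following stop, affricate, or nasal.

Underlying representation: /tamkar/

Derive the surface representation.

/m/ before /k/ (velar) → [ŋ]

[taŋkar]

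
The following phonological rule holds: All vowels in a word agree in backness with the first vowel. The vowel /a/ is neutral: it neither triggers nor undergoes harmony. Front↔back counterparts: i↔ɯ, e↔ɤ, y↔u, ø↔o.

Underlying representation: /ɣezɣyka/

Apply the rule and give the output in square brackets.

no segment meets the rule's conditions; no change.

[ɣezɣyka]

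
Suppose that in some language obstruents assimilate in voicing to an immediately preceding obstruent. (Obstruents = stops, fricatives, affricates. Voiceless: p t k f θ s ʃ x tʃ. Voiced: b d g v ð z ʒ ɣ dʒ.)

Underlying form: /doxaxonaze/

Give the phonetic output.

no segment meets the rule's conditions; no change.

[doxaxonaze]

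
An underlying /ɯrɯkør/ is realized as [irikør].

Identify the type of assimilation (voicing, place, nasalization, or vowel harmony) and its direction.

/ɯ/→[i] /ɯ/→[i].
Vowels agree with the last vowel, so the harmony is regressive.

vowel harmony, regressive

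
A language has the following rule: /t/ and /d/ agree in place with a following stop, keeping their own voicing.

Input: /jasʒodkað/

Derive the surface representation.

[jasʒogkað]

/d/ before /k/ (velar) → [g]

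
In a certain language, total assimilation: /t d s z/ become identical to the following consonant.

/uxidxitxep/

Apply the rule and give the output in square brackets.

/d/ before /x/ → [x] (total assimilation)
/t/ before /x/ → [x] (total assimilation)

[uxixxixxep]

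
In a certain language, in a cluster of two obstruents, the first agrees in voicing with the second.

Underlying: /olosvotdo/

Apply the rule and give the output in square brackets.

[olozvoddo]

/s/ before /v/ (voiced) → [z]
/t/ before /d/ (voiced) → [d]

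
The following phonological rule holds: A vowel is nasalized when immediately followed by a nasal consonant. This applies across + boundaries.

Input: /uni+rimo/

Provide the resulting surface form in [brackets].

/u/ before nasal /n/ → [ũ]
/i/ before nasal /m/ → [ĩ]

[ũni+rĩmo]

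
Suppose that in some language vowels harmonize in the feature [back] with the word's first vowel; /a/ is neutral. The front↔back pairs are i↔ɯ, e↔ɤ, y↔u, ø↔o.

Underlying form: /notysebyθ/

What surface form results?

/y/ harmonizes with /o/ ([+back]) → [u]
/e/ harmonizes with /o/ ([+back]) → [ɤ]
/y/ harmonizes with /o/ ([+back]) → [u]

[notusɤbuθ]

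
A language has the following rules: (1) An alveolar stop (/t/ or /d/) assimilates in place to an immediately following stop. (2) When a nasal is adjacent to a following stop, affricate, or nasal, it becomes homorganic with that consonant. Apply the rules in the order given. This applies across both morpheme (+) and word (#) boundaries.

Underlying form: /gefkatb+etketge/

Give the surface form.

Rule 1: /t/ before /b/ (labial) → [p]
Rule 1: /t/ before /k/ (velar) → [k]
Rule 1: /t/ before /g/ (velar) → [k]
After rule 1: gefkapb+ekkekge
Rule 2: no segment meets the rule's conditions; no change.

[gefkapb+ekkekge]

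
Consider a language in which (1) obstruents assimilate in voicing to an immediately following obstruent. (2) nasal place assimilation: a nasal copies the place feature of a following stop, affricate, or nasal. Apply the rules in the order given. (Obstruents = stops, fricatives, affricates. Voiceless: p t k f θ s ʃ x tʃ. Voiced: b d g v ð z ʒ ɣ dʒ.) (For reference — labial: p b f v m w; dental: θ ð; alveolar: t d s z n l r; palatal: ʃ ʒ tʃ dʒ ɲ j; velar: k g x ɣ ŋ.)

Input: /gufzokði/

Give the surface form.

[guvzogði]

Rule 1: /f/ before /z/ (voiced) → [v]
Rule 1: /k/ before /ð/ (voiced) → [g]
After rule 1: guvzogði
Rule 2: no segment meets the rule's conditions; no change.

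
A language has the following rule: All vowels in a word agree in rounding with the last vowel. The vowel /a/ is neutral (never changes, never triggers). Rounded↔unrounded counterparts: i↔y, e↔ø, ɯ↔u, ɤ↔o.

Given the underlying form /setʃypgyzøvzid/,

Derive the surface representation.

[setʃipgizevzid]

/y/ harmonizes with /i/ ([-round]) → [i]
/y/ harmonizes with /i/ ([-round]) → [i]
/ø/ harmonizes with /i/ ([-round]) → [e]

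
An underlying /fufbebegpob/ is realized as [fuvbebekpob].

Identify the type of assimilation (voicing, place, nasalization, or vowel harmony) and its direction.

voicing assimilation, regressive

/f/→[v] /g/→[k].
Each target copies a feature from the following segment, so the direction is regressive.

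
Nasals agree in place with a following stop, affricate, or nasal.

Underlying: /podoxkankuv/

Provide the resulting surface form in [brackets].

[podoxkaŋkuv]

/n/ before /k/ (velar) → [ŋ]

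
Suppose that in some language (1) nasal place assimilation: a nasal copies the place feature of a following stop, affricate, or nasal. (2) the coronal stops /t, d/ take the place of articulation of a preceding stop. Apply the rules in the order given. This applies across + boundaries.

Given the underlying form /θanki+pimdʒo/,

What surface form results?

[θaŋki+piɲdʒo]

Rule 1: /n/ before /k/ (velar) → [ŋ]
Rule 1: /m/ before /dʒ/ (palatal) → [ɲ]
After rule 1: θaŋki+piɲdʒo
Rule 2: no segment meets the rule's conditions; no change.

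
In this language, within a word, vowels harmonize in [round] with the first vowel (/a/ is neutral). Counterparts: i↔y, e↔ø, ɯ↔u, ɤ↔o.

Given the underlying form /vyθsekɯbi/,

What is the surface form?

/e/ harmonizes with /y/ ([+round]) → [ø]
/ɯ/ harmonizes with /y/ ([+round]) → [u]
/i/ harmonizes with /y/ ([+round]) → [y]

[vyθsøkuby]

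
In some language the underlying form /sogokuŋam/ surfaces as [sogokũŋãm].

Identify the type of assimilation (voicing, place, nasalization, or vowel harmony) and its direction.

nasalization, regressive

/u/→[ũ] /a/→[ã].
Each target copies a feature from the following segment, so the direction is regressive.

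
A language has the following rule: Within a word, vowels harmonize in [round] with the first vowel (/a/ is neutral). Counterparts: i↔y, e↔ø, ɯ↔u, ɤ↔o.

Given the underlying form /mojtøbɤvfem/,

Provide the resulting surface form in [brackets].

/ɤ/ harmonizes with /o/ ([+round]) → [o]
/e/ harmonizes with /o/ ([+round]) → [ø]

[mojtøbovføm]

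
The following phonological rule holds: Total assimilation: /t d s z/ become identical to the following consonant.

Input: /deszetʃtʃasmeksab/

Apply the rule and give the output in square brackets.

/s/ before /z/ → [z] (total assimilation)
/s/ before /m/ → [m] (total assimilation)

[dezzetʃtʃammeksab]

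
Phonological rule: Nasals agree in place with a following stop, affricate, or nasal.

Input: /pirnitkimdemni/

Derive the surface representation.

[pirnitkindenni]

/m/ before /d/ (alveolar) → [n]
/m/ before /n/ (alveolar) → [n]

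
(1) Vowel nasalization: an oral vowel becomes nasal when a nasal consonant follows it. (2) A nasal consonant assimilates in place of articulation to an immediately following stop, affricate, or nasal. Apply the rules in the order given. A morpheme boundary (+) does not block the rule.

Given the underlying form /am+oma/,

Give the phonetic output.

[ãm+õma]

Rule 1: /a/ before nasal /m/ → [ã]
Rule 1: /o/ before nasal /m/ → [õ]
After rule 1: ãm+õma
Rule 2: no segment meets the rule's conditions; no change.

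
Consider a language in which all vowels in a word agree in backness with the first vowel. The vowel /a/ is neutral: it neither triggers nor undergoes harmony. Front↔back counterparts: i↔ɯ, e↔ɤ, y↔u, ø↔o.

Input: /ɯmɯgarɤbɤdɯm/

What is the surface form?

no segment meets the rule's conditions; no change.

[ɯmɯgarɤbɤdɯm]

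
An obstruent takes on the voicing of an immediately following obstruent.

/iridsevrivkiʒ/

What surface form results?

[iritsevrifkiʒ]

/d/ before /s/ (voiceless) → [t]
/v/ before /k/ (voiceless) → [f]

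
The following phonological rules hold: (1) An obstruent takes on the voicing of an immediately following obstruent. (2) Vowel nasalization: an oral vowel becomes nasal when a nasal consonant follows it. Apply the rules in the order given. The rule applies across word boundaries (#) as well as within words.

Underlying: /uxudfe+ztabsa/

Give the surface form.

[uxutfe+stapsa]

Rule 1: /d/ before /f/ (voiceless) → [t]
Rule 1: /z/ before /t/ (voiceless) → [s]
Rule 1: /b/ before /s/ (voiceless) → [p]
After rule 1: uxutfe+stapsa
Rule 2: no segment meets the rule's conditions; no change.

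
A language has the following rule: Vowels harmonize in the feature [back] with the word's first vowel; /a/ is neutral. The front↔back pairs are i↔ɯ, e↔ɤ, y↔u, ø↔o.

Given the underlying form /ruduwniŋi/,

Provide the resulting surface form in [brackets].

[ruduwnɯŋɯ]

/i/ harmonizes with /u/ ([+back]) → [ɯ]
/i/ harmonizes with /u/ ([+back]) → [ɯ]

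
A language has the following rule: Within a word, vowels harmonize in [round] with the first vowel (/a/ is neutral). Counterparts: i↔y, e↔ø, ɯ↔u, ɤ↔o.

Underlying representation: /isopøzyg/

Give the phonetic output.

/o/ harmonizes with /i/ ([-round]) → [ɤ]
/ø/ harmonizes with /i/ ([-round]) → [e]
/y/ harmonizes with /i/ ([-round]) → [i]

[isɤpezig]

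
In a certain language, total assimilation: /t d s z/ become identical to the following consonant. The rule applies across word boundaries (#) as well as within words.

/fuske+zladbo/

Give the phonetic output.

[fukke+llabbo]

/s/ before /k/ → [k] (total assimilation)
/z/ before /l/ → [l] (total assimilation)
/d/ before /b/ → [b] (total assimilation)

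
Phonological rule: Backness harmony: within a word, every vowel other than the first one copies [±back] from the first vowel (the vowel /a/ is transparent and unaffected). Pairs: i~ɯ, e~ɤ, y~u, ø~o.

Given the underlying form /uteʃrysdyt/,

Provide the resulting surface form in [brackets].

/e/ harmonizes with /u/ ([+back]) → [ɤ]
/y/ harmonizes with /u/ ([+back]) → [u]
/y/ harmonizes with /u/ ([+back]) → [u]

[utɤʃrusdut]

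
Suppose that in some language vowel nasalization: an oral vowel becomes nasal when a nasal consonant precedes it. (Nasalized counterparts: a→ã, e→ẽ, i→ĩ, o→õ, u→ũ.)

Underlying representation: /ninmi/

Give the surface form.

[nĩnmĩ]

/i/ after nasal /n/ → [ĩ]
/i/ after nasal /m/ → [ĩ]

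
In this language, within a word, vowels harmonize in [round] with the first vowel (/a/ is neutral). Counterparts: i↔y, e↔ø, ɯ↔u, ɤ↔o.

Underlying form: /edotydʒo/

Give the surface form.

[edɤtidʒɤ]

/o/ harmonizes with /e/ ([-round]) → [ɤ]
/y/ harmonizes with /e/ ([-round]) → [i]
/o/ harmonizes with /e/ ([-round]) → [ɤ]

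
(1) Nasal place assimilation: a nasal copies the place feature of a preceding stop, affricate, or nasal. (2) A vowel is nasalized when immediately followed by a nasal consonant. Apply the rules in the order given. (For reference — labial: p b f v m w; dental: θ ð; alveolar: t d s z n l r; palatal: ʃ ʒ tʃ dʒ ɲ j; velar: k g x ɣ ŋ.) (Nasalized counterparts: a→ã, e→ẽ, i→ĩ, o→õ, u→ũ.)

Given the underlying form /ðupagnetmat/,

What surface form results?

Rule 1: /n/ after /g/ (velar) → [ŋ]
Rule 1: /m/ after /t/ (alveolar) → [n]
After rule 1: ðupagŋetnat
Rule 2: no segment meets the rule's conditions; no change.

[ðupagŋetnat]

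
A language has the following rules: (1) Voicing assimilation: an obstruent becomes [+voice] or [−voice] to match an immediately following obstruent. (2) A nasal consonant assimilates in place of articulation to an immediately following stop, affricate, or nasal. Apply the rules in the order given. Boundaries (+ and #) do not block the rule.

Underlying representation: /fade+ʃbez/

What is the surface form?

Rule 1: /ʃ/ before /b/ (voiced) → [ʒ]
After rule 1: fade+ʒbez
Rule 2: no segment meets the rule's conditions; no change.

[fade+ʒbez]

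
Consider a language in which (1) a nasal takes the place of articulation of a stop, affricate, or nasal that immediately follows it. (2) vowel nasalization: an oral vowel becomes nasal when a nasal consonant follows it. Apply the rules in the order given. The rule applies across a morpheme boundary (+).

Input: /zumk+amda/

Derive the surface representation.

[zũŋk+ãnda]

Rule 1: /m/ before /k/ (velar) → [ŋ]
Rule 1: /m/ before /d/ (alveolar) → [n]
After rule 1: zuŋk+anda
Rule 2: /u/ before nasal /ŋ/ → [ũ]
Rule 2: /a/ before nasal /n/ → [ã]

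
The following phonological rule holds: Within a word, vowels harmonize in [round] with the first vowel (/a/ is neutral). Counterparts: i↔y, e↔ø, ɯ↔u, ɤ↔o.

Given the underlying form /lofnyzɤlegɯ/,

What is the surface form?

[lofnyzoløgu]

/ɤ/ harmonizes with /o/ ([+round]) → [o]
/e/ harmonizes with /o/ ([+round]) → [ø]
/ɯ/ harmonizes with /o/ ([+round]) → [u]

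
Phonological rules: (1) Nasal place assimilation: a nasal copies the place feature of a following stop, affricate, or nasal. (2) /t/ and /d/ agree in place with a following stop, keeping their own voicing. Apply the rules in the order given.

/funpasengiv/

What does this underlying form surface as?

[fumpaseŋgiv]

Rule 1: /n/ before /p/ (labial) → [m]
Rule 1: /n/ before /g/ (velar) → [ŋ]
After rule 1: fumpaseŋgiv
Rule 2: no segment meets the rule's conditions; no change.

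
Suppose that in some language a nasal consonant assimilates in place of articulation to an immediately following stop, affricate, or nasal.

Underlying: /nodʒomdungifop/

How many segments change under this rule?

/m/ before /d/ (alveolar) → [n]
/n/ before /g/ (velar) → [ŋ]
2 segments change.

2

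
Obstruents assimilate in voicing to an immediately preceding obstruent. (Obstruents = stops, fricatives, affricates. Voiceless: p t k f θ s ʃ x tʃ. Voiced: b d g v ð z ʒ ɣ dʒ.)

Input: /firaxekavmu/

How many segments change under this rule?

0

No segment meets the rule's conditions.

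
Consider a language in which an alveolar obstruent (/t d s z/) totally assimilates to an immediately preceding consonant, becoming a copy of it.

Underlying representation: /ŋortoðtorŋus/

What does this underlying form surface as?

/t/ after /r/ → [r] (total assimilation)
/t/ after /ð/ → [ð] (total assimilation)

[ŋorroððorŋus]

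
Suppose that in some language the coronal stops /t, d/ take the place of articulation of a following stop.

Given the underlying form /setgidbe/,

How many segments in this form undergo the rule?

2

/t/ before /g/ (velar) → [k]
/d/ before /b/ (labial) → [b]
2 segments change.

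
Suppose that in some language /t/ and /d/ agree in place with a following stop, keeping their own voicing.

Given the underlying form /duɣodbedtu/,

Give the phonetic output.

[duɣobbedtu]

/d/ before /b/ (labial) → [b]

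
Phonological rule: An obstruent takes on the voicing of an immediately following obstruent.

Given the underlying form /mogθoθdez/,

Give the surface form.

/g/ before /θ/ (voiceless) → [k]
/θ/ before /d/ (voiced) → [ð]

[mokθoðdez]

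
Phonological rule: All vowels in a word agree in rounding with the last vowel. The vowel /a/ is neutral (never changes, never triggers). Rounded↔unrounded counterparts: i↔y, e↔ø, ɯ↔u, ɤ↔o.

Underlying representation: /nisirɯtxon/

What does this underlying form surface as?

/i/ harmonizes with /o/ ([+round]) → [y]
/i/ harmonizes with /o/ ([+round]) → [y]
/ɯ/ harmonizes with /o/ ([+round]) → [u]

[nysyrutxon]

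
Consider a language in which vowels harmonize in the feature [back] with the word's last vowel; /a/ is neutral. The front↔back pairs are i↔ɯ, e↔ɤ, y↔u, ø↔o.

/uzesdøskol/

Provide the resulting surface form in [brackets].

[uzɤsdoskol]

/e/ harmonizes with /o/ ([+back]) → [ɤ]
/ø/ harmonizes with /o/ ([+back]) → [o]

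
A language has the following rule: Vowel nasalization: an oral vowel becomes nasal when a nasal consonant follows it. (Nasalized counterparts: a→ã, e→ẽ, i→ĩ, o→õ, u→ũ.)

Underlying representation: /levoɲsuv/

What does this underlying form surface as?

[levõɲsuv]

/o/ before nasal /ɲ/ → [õ]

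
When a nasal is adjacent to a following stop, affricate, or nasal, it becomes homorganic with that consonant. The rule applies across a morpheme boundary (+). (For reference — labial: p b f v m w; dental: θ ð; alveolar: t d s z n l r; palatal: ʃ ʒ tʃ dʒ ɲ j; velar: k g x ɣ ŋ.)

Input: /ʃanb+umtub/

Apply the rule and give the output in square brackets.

[ʃamb+untub]

/n/ before /b/ (labial) → [m]
/m/ before /t/ (alveolar) → [n]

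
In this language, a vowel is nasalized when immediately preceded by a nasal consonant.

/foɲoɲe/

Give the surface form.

[foɲõɲẽ]

/o/ after nasal /ɲ/ → [õ]
/e/ after nasal /ɲ/ → [ẽ]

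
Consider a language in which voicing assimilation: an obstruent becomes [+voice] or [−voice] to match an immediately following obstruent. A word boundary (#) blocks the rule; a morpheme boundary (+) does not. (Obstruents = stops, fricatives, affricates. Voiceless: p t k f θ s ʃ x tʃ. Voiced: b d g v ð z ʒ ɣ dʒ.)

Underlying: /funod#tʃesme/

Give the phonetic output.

[funod#tʃesme]

no segment meets the rule's conditions; no change.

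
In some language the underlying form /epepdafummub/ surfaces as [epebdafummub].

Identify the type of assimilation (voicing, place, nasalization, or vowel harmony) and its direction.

voicing assimilation, regressive

/p/→[b].
Each target copies a feature from the following segment, so the direction is regressive.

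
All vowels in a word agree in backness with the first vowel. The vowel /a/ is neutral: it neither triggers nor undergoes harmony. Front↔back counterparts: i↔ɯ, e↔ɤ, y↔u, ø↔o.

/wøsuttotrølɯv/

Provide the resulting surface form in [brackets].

/u/ harmonizes with /ø/ ([-back]) → [y]
/o/ harmonizes with /ø/ ([-back]) → [ø]
/ɯ/ harmonizes with /ø/ ([-back]) → [i]

[wøsyttøtrøliv]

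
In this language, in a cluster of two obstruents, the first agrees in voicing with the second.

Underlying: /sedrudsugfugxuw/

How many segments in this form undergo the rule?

3

/d/ before /s/ (voiceless) → [t]
/g/ before /f/ (voiceless) → [k]
/g/ before /x/ (voiceless) → [k]
3 segments change.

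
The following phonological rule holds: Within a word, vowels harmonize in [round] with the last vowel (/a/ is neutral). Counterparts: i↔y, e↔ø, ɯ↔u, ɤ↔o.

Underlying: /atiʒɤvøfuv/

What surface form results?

/i/ harmonizes with /u/ ([+round]) → [y]
/ɤ/ harmonizes with /u/ ([+round]) → [o]

[atyʒovøfuv]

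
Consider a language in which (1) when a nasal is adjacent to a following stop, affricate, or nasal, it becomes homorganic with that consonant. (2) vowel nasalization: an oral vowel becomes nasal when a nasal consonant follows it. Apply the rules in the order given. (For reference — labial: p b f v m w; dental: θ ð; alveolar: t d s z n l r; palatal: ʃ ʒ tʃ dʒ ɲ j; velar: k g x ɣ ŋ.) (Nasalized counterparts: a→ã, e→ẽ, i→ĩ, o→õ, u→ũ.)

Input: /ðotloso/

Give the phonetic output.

[ðotloso]

Rule 1: no segment meets the rule's conditions; no change.
After rule 1: ðotloso
Rule 2: no segment meets the rule's conditions; no change.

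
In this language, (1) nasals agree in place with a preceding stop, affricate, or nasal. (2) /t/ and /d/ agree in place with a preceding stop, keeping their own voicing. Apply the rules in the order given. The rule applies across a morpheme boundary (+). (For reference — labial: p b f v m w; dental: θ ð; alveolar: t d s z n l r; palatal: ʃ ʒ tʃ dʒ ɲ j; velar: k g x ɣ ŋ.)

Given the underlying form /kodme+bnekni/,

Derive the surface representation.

[kodne+bmekŋi]

Rule 1: /m/ after /d/ (alveolar) → [n]
Rule 1: /n/ after /b/ (labial) → [m]
Rule 1: /n/ after /k/ (velar) → [ŋ]
After rule 1: kodne+bmekŋi
Rule 2: no segment meets the rule's conditions; no change.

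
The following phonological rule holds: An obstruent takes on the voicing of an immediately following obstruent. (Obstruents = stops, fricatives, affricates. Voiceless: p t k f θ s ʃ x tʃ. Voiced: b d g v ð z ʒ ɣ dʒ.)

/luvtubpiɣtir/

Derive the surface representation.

[luftuppixtir]

/v/ before /t/ (voiceless) → [f]
/b/ before /p/ (voiceless) → [p]
/ɣ/ before /t/ (voiceless) → [x]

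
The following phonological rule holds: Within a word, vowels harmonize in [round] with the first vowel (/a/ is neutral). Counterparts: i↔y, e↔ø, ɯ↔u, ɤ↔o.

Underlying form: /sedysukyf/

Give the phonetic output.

/y/ harmonizes with /e/ ([-round]) → [i]
/u/ harmonizes with /e/ ([-round]) → [ɯ]
/y/ harmonizes with /e/ ([-round]) → [i]

[sedisɯkif]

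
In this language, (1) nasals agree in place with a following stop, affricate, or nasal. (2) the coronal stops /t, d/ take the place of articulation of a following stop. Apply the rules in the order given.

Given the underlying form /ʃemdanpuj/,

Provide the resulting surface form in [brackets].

[ʃendampuj]

Rule 1: /m/ before /d/ (alveolar) → [n]
Rule 1: /n/ before /p/ (labial) → [m]
After rule 1: ʃendampuj
Rule 2: no segment meets the rule's conditions; no change.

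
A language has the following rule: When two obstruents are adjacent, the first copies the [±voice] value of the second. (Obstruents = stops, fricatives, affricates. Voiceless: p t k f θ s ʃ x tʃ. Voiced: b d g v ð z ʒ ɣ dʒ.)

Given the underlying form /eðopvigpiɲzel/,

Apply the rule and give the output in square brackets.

/p/ before /v/ (voiced) → [b]
/g/ before /p/ (voiceless) → [k]

[eðobvikpiɲzel]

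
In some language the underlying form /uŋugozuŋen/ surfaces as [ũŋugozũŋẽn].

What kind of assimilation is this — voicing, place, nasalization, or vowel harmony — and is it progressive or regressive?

/u/→[ũ] /u/→[ũ] /e/→[ẽ].
Each target copies a feature from the following segment, so the direction is regressive.

nasalization, regressive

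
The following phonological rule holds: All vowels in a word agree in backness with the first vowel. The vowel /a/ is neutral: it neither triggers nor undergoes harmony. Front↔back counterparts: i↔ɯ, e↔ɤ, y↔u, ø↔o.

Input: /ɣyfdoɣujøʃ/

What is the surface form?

[ɣyfdøɣyjøʃ]

/o/ harmonizes with /y/ ([-back]) → [ø]
/u/ harmonizes with /y/ ([-back]) → [y]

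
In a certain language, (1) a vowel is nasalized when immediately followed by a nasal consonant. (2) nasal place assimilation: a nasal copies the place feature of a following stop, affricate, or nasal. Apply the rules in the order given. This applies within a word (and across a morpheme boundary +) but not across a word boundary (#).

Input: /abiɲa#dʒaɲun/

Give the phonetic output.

[abĩɲa#dʒãɲũn]

Rule 1: /i/ before nasal /ɲ/ → [ĩ]
Rule 1: /a/ before nasal /ɲ/ → [ã]
Rule 1: /u/ before nasal /n/ → [ũ]
After rule 1: abĩɲa#dʒãɲũn
Rule 2: no segment meets the rule's conditions; no change.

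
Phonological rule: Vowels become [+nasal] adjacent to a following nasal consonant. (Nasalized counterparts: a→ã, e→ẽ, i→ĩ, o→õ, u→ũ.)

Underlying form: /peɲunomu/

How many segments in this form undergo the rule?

3

/e/ before nasal /ɲ/ → [ẽ]
/u/ before nasal /n/ → [ũ]
/o/ before nasal /m/ → [õ]
3 segments change.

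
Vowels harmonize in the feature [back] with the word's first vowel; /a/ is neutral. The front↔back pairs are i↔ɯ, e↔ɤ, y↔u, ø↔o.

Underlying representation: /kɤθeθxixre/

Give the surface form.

[kɤθɤθxɯxrɤ]

/e/ harmonizes with /ɤ/ ([+back]) → [ɤ]
/i/ harmonizes with /ɤ/ ([+back]) → [ɯ]
/e/ harmonizes with /ɤ/ ([+back]) → [ɤ]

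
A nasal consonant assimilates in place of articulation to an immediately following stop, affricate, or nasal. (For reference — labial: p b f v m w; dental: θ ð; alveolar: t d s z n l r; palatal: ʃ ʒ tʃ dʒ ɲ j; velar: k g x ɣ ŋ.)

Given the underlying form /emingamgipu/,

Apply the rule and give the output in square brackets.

[emiŋgaŋgipu]

/n/ before /g/ (velar) → [ŋ]
/m/ before /g/ (velar) → [ŋ]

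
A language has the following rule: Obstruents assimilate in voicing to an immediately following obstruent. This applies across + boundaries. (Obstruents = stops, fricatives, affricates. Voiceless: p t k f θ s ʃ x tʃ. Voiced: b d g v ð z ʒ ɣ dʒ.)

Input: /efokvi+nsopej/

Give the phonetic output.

/k/ before /v/ (voiced) → [g]

[efogvi+nsopej]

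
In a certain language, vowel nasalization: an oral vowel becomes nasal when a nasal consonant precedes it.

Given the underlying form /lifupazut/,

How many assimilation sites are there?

0

No segment meets the rule's conditions.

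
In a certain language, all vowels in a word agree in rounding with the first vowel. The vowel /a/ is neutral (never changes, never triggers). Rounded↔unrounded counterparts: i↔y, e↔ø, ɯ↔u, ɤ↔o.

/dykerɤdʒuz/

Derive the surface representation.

[dykørodʒuz]

/e/ harmonizes with /y/ ([+round]) → [ø]
/ɤ/ harmonizes with /y/ ([+round]) → [o]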